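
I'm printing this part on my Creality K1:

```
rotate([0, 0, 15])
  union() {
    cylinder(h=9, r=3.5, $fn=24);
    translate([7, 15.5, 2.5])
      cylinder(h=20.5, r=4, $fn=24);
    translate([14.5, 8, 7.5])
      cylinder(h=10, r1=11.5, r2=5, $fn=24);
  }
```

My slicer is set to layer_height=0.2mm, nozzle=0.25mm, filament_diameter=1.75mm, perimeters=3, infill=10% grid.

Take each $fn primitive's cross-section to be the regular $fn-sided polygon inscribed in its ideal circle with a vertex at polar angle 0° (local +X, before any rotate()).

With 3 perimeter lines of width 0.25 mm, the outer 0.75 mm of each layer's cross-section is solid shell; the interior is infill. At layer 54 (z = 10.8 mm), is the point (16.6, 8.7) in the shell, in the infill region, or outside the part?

At z = 10.8 mm: the cylinder is absent (z outside [0, 9]); the r=4 cylinder at (7, 15.5) gives a regular 24-gon of circumradius 4 (constant along its height); the cone at (14.5, 8) contributes a regular 24-gon of circumradius 9.355 (interpolated between r1=11.5 and r2=5 at t=0.330); Merging all regions: the regions partially overlap (shared area 12.93 mm²), so overlapping operands fuse into one piece — 1 connected region; (whole slice rotated 15° about Z — lengths, areas and connectivity unchanged). Overall, the cross-section is a single solid region. Undo the 15° rotation: the query point maps to (18.286, 4.107) in the un-rotated model frame. The nearest boundary edge runs (21.11, 1.39)→(19.18, -0.10); distance from the point to it = 3.88 mm. The point is inside the cross-section and 3.88 mm from the nearest boundary — more than the 0.75 mm shell width (3 × 0.25), so it's in the infill interior.

infill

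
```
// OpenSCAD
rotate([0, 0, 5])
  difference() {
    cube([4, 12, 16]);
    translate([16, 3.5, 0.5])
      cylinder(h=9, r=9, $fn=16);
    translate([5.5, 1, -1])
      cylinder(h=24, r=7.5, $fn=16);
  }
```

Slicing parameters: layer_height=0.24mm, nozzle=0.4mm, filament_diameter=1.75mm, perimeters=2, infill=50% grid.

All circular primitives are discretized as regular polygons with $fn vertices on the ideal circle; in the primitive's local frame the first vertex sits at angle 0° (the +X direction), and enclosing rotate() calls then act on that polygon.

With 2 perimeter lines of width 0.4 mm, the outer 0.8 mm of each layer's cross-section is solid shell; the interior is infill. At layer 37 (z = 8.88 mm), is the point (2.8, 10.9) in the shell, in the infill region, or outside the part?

At z = 8.88 mm: the cube is present — its section is the full 4×12 rectangle; the r=9 cylinder at (16, 3.5) contributes a regular 16-gon of circumradius 9; the r=7.5 cylinder at (5.5, 1) gives a regular 16-gon of circumradius 7.5 (constant along its height); Subtracting the remaining from the first: starting from the 4×12 cube, the r=9 cylinder at (16, 3.5) misses the remaining region (no effect); the r=7.5 cylinder at (5.5, 1) partially overlaps it — only the 29.58 mm² overlap (of its 172.21 mm²) is removed, clipping the outline — 1 connected region; (rotated 5° about Z; rotation is an isometry so areas/perimeters/island counts are preserved). Overall, the cross-section is a single solid region. Undo the 5° rotation: the query point maps to (3.739, 10.614) in the un-rotated model frame. The nearest boundary edge runs (4.00, 12.00)→(4.00, 8.20); distance from the point to it = 0.26 mm. The point is inside the cross-section, 0.26 mm from the nearest boundary — within the 0.8 mm shell band (2 × 0.4).

shell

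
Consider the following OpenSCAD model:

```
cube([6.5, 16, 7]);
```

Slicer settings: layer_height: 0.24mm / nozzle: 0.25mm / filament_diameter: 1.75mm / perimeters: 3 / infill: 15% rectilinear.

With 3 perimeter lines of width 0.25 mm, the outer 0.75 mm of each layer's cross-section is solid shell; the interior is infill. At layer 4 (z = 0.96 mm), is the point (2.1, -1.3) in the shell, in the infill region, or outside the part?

At z = 0.96 mm: the cube (footprint 6.5×16) is included at this height. Overall, the cross-section is a single solid region. The nearest boundary edge runs (0.00, 0.00)→(6.50, 0.00); distance from the point to it = 1.30 mm. The point is not inside any of the regions above, so it lies outside the cross-section (1.30 mm from the nearest boundary).

outside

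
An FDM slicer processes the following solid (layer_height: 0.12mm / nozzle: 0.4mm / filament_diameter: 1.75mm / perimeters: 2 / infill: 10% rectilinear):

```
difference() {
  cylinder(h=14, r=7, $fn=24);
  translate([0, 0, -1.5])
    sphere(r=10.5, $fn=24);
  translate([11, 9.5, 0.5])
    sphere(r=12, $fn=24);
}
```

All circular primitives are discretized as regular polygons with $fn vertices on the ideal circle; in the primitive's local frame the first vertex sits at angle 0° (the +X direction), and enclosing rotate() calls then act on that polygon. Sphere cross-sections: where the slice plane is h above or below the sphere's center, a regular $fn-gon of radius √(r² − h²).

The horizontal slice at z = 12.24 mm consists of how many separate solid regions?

At z = 12.24 mm: the cylinder: section is a regular 24-gon, circumradius r=7; the sphere does not reach this height (|z−center|=13.740 > r=10.5); the r=12 sphere at (11, 9.5) slices to a regular 24-gon of circumradius 2.484 (√(r²−h²) with h=11.74 from center); After the difference (first − rest): starting from the r=7 cylinder, the r=12 sphere at (11, 9.5) misses the remaining region (no effect) — 1 connected region. The result has 1 disconnected region.

1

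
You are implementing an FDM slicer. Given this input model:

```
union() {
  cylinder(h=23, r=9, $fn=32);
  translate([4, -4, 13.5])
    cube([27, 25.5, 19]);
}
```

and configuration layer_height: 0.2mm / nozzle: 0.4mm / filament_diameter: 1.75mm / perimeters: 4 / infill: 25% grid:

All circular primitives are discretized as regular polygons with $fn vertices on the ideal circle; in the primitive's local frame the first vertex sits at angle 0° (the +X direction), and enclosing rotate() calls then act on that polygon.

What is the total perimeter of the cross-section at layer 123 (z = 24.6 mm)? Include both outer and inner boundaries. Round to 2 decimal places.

At z = 24.6 mm: the cylinder is absent (z outside [0, 23]); the cube at (4, -4) (footprint 27×25.5) is included at this height (perimeter 105.00 mm); Combining (union): only the 27×25.5 cube at (4, -4) is present, so the union is just that shape — boundary = 105.00 mm. Overall, the cross-section is a single solid region. Total boundary length (outer) = 105.00 mm.

105.00 mm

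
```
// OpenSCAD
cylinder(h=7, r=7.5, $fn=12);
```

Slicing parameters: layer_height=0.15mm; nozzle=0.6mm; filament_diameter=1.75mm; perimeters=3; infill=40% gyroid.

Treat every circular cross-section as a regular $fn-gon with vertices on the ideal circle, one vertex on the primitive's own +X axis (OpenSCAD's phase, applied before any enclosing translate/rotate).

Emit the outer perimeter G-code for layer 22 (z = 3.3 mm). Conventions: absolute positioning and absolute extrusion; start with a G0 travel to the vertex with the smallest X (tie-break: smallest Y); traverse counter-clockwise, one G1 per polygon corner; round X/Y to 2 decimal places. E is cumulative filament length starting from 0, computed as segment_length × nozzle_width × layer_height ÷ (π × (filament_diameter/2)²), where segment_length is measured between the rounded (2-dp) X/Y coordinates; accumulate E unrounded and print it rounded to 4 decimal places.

At z = 3.3 mm: the cylinder: section is a regular 12-gon, circumradius r=7.5. The outline is a single polygon with 12 vertices. Extrusion per mm of travel: 0.6 × 0.15 / (π × 0.875²) = 0.037418. Accumulating E over each segment gives final E = 1.7438.

G0 X-7.50 Y0.00 Z3.30
G1 X-6.50 Y-3.75 E0.1452
G1 X-3.75 Y-6.50 E0.2907
G1 X0.00 Y-7.50 E0.4360
G1 X3.75 Y-6.50 E0.5812
G1 X6.50 Y-3.75 E0.7267
G1 X7.50 Y0.00 E0.8719
G1 X6.50 Y3.75 E1.0171
G1 X3.75 Y6.50 E1.1627
G1 X0.00 Y7.50 E1.3079
G1 X-3.75 Y6.50 E1.4531
G1 X-6.50 Y3.75 E1.5986
G1 X-7.50 Y0.00 E1.7438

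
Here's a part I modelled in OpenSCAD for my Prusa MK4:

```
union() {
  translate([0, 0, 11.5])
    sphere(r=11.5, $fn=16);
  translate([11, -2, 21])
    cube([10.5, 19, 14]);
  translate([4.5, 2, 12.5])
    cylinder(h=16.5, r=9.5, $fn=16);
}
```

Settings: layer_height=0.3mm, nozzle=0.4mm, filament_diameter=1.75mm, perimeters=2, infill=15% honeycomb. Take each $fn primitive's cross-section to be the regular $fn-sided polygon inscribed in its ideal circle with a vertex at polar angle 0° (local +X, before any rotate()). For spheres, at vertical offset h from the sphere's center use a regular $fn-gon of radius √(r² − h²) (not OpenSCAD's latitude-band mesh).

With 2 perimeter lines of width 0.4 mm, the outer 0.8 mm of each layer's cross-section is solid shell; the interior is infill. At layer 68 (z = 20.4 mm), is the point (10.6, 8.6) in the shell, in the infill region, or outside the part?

shell

At z = 20.4 mm: the r=11.5 sphere slices to a regular 16-gon of circumradius 7.283 (√(r²−h²) with h=8.9 from center); the cube at (11, -2) is not intersected at this z (z outside [21, 35]); the cylinder at (4.5, 2): section is a regular 16-gon, circumradius r=9.5; Merging all regions: the regions partially overlap (shared area 130.51 mm²), so overlapping operands fuse into one piece — 1 connected region. Overall, the cross-section is a single solid region. The nearest boundary edge runs (8.14, 10.78)→(11.22, 8.72); distance from the point to it = 0.44 mm. The point is inside the cross-section, 0.44 mm from the nearest boundary — within the 0.8 mm shell band (2 × 0.4).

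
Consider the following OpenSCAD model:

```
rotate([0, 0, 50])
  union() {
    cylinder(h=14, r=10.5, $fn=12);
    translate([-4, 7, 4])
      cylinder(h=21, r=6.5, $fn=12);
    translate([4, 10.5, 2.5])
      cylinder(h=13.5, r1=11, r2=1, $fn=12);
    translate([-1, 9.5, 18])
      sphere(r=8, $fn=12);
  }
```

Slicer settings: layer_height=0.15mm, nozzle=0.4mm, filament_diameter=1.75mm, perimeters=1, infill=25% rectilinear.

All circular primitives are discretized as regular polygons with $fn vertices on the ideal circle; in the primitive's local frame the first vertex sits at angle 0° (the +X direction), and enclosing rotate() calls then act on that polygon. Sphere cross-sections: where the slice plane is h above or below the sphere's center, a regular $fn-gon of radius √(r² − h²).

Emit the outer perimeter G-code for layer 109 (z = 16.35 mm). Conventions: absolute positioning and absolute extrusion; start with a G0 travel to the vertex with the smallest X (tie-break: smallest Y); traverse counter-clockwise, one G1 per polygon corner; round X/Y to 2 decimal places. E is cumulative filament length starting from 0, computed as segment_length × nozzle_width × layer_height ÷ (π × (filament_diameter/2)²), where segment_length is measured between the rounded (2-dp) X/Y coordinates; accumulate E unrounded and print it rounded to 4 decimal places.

G0 X-15.63 Y6.70 Z16.35
G1 X-15.28 Y2.66 E0.1012
G1 X-14.21 Y1.14 E0.1475
G1 X-14.04 Y-0.79 E0.1959
G1 X-12.11 Y-3.54 E0.2797
G1 X-9.06 Y-4.97 E0.3637
G1 X-5.71 Y-4.67 E0.4476
G1 X-2.95 Y-2.74 E0.5316
G1 X-1.53 Y0.31 E0.6155
G1 X-1.59 Y1.02 E0.6333
G1 X-0.21 Y3.98 E0.7148
G1 X-0.56 Y8.02 E0.8159
G1 X-2.89 Y11.34 E0.9171
G1 X-6.56 Y13.05 E1.0181
G1 X-10.60 Y12.70 E1.1193
G1 X-13.92 Y10.37 E1.2204
G1 X-15.63 Y6.70 E1.3214

At z = 16.35 mm: the cylinder is absent (z outside [0, 14]); the cylinder at (-4, 7): section is a regular 12-gon, circumradius r=6.5; the cone at (4, 10.5) does not reach this height (z outside [2.5, 16]); the sphere at (-1, 9.5): section is a regular 12-gon, circumradius = √(r²−h²) = √(8²−1.65²) = 7.828; Combining (union): the regions partially overlap (shared area 98.19 mm²), so overlapping operands fuse into one piece — 1 connected region; (rotated 50° about Z; rotation is an isometry so areas/perimeters/island counts are preserved). The outline is a single polygon with 16 vertices. Extrusion per mm of travel: 0.4 × 0.15 / (π × 0.875²) = 0.024945. Accumulating E over each segment gives final E = 1.3214.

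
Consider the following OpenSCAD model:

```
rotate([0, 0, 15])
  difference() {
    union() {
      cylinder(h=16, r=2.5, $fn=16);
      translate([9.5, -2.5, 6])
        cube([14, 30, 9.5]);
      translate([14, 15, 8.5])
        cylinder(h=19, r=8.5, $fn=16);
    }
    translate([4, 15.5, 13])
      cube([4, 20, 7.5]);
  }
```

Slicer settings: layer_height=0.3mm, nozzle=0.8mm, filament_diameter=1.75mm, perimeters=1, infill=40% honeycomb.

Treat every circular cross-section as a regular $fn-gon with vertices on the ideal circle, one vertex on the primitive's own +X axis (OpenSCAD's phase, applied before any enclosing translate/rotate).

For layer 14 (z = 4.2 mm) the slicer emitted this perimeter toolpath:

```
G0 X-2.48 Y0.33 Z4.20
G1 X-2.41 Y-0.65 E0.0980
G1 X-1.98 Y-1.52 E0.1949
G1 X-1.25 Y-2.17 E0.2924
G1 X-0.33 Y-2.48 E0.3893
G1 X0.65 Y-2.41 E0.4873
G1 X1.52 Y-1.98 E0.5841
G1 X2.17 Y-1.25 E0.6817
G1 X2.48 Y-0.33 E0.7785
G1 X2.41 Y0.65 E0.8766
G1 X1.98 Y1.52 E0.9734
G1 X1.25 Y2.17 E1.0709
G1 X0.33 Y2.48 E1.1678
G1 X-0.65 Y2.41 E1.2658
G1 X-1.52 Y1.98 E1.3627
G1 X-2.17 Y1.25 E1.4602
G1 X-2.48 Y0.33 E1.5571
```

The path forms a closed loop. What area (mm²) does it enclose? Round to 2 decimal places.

Apply the shoelace formula to the sequence of (X, Y) vertices; enclosed area = 19.13 mm².

19.13 mm²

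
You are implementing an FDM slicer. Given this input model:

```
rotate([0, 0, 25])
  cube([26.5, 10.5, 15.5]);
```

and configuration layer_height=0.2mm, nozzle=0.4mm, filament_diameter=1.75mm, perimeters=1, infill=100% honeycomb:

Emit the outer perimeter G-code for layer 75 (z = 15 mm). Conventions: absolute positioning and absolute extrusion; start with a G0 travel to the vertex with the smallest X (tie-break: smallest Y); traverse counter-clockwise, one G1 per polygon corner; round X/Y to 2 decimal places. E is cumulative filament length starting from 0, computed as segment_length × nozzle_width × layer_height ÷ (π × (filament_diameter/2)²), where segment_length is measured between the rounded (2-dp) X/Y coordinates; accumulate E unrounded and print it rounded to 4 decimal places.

G0 X-4.44 Y9.52 Z15.00
G1 X0.00 Y0.00 E0.3494
G1 X24.02 Y11.20 E1.2309
G1 X19.58 Y20.72 E1.5802
G1 X-4.44 Y9.52 E2.4617

At z = 15 mm: the cube (footprint 26.5×10.5) is included at this height; (whole slice rotated 25° about Z — lengths, areas and connectivity unchanged). The outline is a single polygon with 4 vertices. Extrusion per mm of travel: 0.4 × 0.2 / (π × 0.875²) = 0.033260. Accumulating E over each segment gives final E = 2.4617.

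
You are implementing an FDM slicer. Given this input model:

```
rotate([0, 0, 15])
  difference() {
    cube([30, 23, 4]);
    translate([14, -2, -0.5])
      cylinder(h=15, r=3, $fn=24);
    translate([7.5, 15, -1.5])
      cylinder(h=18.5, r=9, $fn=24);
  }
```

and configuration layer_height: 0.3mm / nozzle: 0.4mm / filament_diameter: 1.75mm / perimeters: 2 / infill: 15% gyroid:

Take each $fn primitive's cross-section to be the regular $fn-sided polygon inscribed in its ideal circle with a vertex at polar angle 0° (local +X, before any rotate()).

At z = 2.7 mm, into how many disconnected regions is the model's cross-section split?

2

At z = 2.7 mm: the cube is present — its section is the full 30×23 rectangle; the r=3 cylinder at (14, -2) gives a regular 24-gon of circumradius 3 (constant along its height); the cylinder at (7.5, 15): section is a regular 24-gon, circumradius r=9; Taking the first minus the rest: starting from the 30×23 cube, the r=3 cylinder at (14, -2) partially overlaps it — only the 3.01 mm² overlap (of its 27.95 mm²) is removed, clipping the outline; the r=9 cylinder at (7.5, 15) partially overlaps it — only the 236.85 mm² overlap (of its 251.57 mm²) is removed, clipping the outline — 2 connected regions; (whole slice rotated 15° about Z — lengths, areas and connectivity unchanged). The result has 2 disconnected regions.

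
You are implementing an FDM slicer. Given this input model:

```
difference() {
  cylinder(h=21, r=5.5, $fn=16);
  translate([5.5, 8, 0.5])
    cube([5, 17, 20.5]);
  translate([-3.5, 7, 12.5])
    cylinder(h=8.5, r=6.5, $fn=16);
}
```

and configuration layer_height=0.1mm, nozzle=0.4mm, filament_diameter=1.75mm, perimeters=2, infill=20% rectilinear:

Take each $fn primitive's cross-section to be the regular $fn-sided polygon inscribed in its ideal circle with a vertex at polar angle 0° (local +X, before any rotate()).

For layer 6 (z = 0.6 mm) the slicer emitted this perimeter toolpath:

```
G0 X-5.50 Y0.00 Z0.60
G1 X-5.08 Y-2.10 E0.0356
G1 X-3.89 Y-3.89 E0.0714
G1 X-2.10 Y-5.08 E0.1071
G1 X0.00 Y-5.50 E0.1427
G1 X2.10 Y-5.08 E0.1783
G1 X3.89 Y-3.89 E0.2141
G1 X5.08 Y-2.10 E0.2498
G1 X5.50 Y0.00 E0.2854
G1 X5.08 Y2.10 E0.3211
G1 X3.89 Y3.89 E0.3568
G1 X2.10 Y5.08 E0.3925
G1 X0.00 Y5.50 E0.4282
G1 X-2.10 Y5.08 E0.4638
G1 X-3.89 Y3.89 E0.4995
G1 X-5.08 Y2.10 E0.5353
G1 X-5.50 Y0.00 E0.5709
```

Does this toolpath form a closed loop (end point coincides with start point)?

Start point (G0): (-5.50, 0.00). End point (last G1): the path returns to the start — closed.

yes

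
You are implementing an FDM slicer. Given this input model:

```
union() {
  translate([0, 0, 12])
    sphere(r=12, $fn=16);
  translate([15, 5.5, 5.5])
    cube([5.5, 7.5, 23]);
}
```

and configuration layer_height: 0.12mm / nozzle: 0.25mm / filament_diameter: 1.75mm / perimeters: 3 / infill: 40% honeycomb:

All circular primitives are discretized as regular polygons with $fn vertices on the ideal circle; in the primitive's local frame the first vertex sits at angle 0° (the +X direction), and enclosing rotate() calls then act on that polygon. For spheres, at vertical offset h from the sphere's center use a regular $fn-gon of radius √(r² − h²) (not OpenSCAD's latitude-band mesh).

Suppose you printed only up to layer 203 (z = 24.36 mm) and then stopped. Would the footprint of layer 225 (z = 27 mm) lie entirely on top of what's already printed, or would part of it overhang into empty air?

Compare the two slices. At z = 24.36: the sphere is absent (|z−center|=12.360 > r=12); the cube at (15, 5.5) is present — its section is the full 5.5×7.5 rectangle (area 41.25 mm²); Taking the union: only the 5.5×7.5 cube at (15, 5.5) is present, so the union is just that shape — area = 41.25 mm². At z = 27: the sphere does not reach this height (|z−center|=15.000 > r=12); the 5.5×7.5 cube at (15, 5.5) contributes its full rectangle (area 41.25 mm²); Taking the union: only the 5.5×7.5 cube at (15, 5.5) is present, so the union is just that shape — area = 41.25 mm². Checking containment: the cross-section at z = 27 is a subset of the cross-section at z = 24.36.

entirely on top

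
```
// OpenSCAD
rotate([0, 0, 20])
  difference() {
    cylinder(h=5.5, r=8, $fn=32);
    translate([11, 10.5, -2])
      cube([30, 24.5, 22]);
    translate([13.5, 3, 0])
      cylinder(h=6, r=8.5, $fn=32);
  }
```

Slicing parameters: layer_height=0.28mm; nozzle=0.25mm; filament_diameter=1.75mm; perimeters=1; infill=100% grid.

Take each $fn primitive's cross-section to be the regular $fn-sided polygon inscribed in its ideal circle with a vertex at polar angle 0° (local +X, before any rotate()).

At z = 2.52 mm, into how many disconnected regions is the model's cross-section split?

1

At z = 2.52 mm: the r=8 cylinder gives a regular 32-gon of circumradius 8 (constant along its height); the cube at (11, 10.5) is present — its section is the full 30×24.5 rectangle; the r=8.5 cylinder at (13.5, 3) gives a regular 32-gon of circumradius 8.5 (constant along its height); Subtracting the remaining from the first: starting from the r=8 cylinder, the 30×24.5 cube at (11, 10.5) misses the remaining region (no effect); the r=8.5 cylinder at (13.5, 3) partially overlaps it — only the 15.79 mm² overlap (of its 225.52 mm²) is removed, clipping the outline — 1 connected region; (whole slice rotated 20° about Z — lengths, areas and connectivity unchanged). The result has 1 disconnected region.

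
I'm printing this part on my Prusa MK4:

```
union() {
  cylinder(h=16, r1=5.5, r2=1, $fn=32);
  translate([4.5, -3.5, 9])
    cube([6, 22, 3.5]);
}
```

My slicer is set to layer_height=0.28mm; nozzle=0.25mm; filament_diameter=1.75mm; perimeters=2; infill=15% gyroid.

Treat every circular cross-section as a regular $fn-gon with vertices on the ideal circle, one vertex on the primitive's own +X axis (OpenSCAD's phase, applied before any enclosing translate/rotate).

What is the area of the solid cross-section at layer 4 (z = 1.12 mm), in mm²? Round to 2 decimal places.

At z = 1.12 mm: the cone (r1=5.5→r2=1) has section circumradius 5.185 here — a regular 32-gon (area = (32/2)·5.185²·sin(360°/32) = 83.92 mm²); the cube at (4.5, -3.5) is not intersected at this z (z outside [9, 12.5]); Combining (union): only the cone is present, so the union is just that shape — area = 83.92 mm². Overall, the cross-section is a single solid region. Net area = 83.92 mm².

83.92 mm²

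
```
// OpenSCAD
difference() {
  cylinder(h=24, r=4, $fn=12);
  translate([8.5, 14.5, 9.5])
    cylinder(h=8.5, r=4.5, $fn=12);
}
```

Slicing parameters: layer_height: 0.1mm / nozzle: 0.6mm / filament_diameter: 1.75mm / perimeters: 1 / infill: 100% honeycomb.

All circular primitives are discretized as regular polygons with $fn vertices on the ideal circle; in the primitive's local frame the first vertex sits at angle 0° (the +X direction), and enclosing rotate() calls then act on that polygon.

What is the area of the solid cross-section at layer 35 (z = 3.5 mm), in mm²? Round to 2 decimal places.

48.00 mm²

At z = 3.5 mm: the cylinder: section is a regular 12-gon, circumradius r=4 (area = (12/2)·4.000²·sin(360°/12) = 48.00 mm²); the cylinder at (8.5, 14.5) is not intersected at this z (z outside [9.5, 18]); Subtracting the remaining from the first: none of the subtracted shapes is present at this height, so the r=4 cylinder is unchanged — area = 48.00 mm². Overall, the cross-section is a single solid region. Net area = 48.00 mm².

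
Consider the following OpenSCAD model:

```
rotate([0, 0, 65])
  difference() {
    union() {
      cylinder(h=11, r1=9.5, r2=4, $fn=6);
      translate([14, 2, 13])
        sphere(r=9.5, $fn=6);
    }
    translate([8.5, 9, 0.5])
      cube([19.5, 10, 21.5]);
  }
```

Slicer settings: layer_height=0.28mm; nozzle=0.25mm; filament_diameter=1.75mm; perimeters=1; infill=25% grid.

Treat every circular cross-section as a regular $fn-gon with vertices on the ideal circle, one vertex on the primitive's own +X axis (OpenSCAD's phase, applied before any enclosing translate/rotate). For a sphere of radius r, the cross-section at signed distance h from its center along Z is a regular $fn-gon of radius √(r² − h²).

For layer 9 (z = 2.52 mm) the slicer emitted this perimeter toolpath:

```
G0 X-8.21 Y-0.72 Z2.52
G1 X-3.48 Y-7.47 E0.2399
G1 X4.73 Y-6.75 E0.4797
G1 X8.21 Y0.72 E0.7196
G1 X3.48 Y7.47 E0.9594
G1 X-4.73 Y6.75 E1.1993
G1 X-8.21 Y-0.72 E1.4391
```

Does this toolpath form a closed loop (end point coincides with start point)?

Start point (G0): (-8.21, -0.72). End point (last G1): the path returns to the start — closed.

yes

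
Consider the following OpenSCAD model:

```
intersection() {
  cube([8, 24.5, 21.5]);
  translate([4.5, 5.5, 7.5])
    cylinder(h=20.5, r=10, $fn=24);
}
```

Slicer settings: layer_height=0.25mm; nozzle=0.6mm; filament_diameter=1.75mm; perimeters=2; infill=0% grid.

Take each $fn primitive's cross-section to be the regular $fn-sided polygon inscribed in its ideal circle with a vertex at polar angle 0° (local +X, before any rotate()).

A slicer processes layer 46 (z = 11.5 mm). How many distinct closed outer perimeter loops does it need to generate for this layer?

At z = 11.5 mm: the 8×24.5 cube contributes its full rectangle; the r=10 cylinder at (4.5, 5.5) contributes a regular 24-gon of circumradius 10; Taking the intersection: the r=10 cylinder at (4.5, 5.5) partially overlaps the 8×24.5 cube; clipping to the common part keeps 121.23 mm² — 1 connected region. The result has 1 disconnected region.

1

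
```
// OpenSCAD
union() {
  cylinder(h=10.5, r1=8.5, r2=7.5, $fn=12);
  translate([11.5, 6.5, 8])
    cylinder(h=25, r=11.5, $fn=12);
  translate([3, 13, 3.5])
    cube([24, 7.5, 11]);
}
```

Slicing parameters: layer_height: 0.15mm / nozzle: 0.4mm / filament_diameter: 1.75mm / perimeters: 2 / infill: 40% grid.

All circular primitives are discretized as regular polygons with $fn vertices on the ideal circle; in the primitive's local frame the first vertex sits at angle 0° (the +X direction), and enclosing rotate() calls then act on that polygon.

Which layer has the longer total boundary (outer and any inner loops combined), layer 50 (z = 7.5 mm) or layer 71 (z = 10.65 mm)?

layer 50 (z = 7.5 mm)

Layer 50 (z = 7.5): the cone: at t=0.714 of its height the radius interpolates to r₁+(r₂−r₁)t = 7.786, giving a regular 12-gon of that circumradius (perimeter = 2·12·7.786·sin(180°/12) = 48.36 mm); the cylinder at (11.5, 6.5) is absent (z outside [8, 33]); the cube at (3, 13) is present — its section is the full 24×7.5 rectangle (perimeter 63.00 mm); Merging all regions: the 2 present regions are separate (no shared area or edge), so areas and boundary lengths simply add and each stays a separate island — boundary = 111.36 mm. So its perimeter = 111.36 mm. Layer 71 (z = 10.65): the cone is absent (z outside [0, 10.5]); the r=11.5 cylinder at (11.5, 6.5) gives a regular 12-gon of circumradius 11.5 (constant along its height) (perimeter = 2·12·11.500·sin(180°/12) = 71.43 mm); the cube at (3, 13) is present — its section is the full 24×7.5 rectangle (perimeter 63.00 mm); Combining (union): the regions partially overlap (shared area 60.36 mm²), so the edge portions inside another operand are dropped and the merged outline is re-measured after clipping — boundary = 95.33 mm. So its perimeter = 95.33 mm. Layer 50 is larger (111.36 vs 95.33 mm).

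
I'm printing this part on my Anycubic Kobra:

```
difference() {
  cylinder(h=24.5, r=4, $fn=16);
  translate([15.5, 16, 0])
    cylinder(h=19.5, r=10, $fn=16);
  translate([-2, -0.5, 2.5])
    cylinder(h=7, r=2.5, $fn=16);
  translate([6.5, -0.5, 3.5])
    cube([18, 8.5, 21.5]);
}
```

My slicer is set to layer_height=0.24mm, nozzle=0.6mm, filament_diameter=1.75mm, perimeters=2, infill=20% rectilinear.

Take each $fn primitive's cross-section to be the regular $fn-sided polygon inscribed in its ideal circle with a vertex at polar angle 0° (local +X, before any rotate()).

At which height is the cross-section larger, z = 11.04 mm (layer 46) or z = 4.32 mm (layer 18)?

Layer 46 (z = 11.04): the cylinder: section is a regular 16-gon, circumradius r=4 (area = (16/2)·4.000²·sin(360°/16) = 48.98 mm²); the cylinder at (15.5, 16): section is a regular 16-gon, circumradius r=10 (area = (16/2)·10.000²·sin(360°/16) = 306.15 mm²); the cylinder at (-2, -0.5) does not reach this height (z outside [2.5, 9.5]); the cube at (6.5, -0.5) (footprint 18×8.5) is included at this height (area 153.00 mm²); After the difference (first − rest): starting from the r=4 cylinder (48.98 mm²), the r=10 cylinder at (15.5, 16) misses the remaining region (no effect); the 18×8.5 cube at (6.5, -0.5) misses the remaining region (no effect) — area = 48.98 mm². So its area = 48.98 mm². Layer 18 (z = 4.32): the r=4 cylinder contributes a regular 16-gon of circumradius 4 (area = (16/2)·4.000²·sin(360°/16) = 48.98 mm²); the cylinder at (15.5, 16): section is a regular 16-gon, circumradius r=10 (area = (16/2)·10.000²·sin(360°/16) = 306.15 mm²); the r=2.5 cylinder at (-2, -0.5) gives a regular 16-gon of circumradius 2.5 (constant along its height) (area = (16/2)·2.500²·sin(360°/16) = 19.13 mm²); the 18×8.5 cube at (6.5, -0.5) contributes its full rectangle (area 153.00 mm²); After the difference (first − rest): starting from the r=4 cylinder (48.98 mm²), the r=10 cylinder at (15.5, 16) misses the remaining region (no effect); the r=2.5 cylinder at (-2, -0.5) partially overlaps it — only the 17.31 mm² overlap (of its 19.13 mm²) is removed, clipping the outline; the 18×8.5 cube at (6.5, -0.5) misses the remaining region (no effect) — area = 31.67 mm². So its area = 31.67 mm². Layer 46 is larger (48.98 vs 31.67 mm²).

layer 46 (z = 11.04 mm)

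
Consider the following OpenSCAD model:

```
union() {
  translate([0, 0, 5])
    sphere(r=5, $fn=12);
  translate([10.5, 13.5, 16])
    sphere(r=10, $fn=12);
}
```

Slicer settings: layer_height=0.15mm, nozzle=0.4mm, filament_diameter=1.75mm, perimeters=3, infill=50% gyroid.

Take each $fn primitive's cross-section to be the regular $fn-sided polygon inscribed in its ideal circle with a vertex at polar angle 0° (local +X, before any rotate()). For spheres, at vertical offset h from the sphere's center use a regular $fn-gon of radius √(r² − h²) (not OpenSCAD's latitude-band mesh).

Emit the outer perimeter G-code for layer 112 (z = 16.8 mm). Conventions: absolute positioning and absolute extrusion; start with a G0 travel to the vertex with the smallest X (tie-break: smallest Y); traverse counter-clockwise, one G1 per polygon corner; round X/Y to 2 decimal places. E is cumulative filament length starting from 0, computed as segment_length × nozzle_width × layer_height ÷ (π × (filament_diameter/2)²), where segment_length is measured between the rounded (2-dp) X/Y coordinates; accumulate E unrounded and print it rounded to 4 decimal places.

G0 X0.53 Y13.50 Z16.80
G1 X1.87 Y8.52 E0.1286
G1 X5.52 Y4.87 E0.2574
G1 X10.50 Y3.53 E0.3861
G1 X15.48 Y4.87 E0.5147
G1 X19.13 Y8.52 E0.6435
G1 X20.47 Y13.50 E0.7721
G1 X19.13 Y18.48 E0.9008
G1 X15.48 Y22.13 E1.0295
G1 X10.50 Y23.47 E1.1582
G1 X5.52 Y22.13 E1.2868
G1 X1.87 Y18.48 E1.4156
G1 X0.53 Y13.50 E1.5442

At z = 16.8 mm: the sphere is absent (|z−center|=11.800 > r=5); the r=10 sphere at (10.5, 13.5) slices to a regular 12-gon of circumradius 9.968 (√(r²−h²) with h=0.8 from center); Combining (union): only the r=10 sphere at (10.5, 13.5) is present, so the union is just that shape — 1 connected region. The outline is a single polygon with 12 vertices. Extrusion per mm of travel: 0.4 × 0.15 / (π × 0.875²) = 0.024945. Accumulating E over each segment gives final E = 1.5442.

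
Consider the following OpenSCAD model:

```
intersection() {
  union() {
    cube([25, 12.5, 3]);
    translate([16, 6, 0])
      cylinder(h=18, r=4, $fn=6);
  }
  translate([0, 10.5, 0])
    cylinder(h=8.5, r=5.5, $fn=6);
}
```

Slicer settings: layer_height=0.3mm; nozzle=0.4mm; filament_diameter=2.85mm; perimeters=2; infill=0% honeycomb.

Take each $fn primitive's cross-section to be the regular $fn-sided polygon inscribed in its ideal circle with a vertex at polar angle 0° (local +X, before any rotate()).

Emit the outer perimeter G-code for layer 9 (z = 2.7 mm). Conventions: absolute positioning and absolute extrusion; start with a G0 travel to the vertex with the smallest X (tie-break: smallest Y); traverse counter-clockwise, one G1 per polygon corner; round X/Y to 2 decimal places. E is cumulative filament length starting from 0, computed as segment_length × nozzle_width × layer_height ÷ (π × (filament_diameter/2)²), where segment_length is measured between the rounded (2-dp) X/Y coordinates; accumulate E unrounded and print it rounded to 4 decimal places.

At z = 2.7 mm: the cube (footprint 25×12.5) is included at this height; the cylinder at (16, 6): section is a regular 6-gon, circumradius r=4; Combining (union): the r=4 cylinder at (16, 6) lies entirely inside the 25×12.5 cube, so the union is just the 25×12.5 cube — 1 connected region; the cylinder at (0, 10.5): section is a regular 6-gon, circumradius r=5.5; Taking the intersection: the r=5.5 cylinder at (0, 10.5) partially overlaps the result so far; clipping to the common part keeps 29.49 mm² — 1 connected region. The outline is a single polygon with 5 vertices. Extrusion per mm of travel: 0.4 × 0.3 / (π × 1.425²) = 0.018811. Accumulating E over each segment gives final E = 0.4075.

G0 X0.00 Y5.74 Z2.70
G1 X2.75 Y5.74 E0.0517
G1 X5.50 Y10.50 E0.1551
G1 X4.35 Y12.50 E0.1985
G1 X0.00 Y12.50 E0.2804
G1 X0.00 Y5.74 E0.4075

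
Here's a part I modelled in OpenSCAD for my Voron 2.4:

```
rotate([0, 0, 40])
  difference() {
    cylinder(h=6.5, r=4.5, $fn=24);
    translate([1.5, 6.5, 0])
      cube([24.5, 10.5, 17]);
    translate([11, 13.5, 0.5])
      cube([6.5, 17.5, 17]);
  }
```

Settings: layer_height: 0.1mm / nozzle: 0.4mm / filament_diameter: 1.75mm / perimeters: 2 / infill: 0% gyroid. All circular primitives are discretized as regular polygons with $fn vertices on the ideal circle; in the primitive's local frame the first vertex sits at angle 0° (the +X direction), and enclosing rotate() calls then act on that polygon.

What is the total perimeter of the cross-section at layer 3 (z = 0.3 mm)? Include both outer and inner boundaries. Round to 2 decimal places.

At z = 0.3 mm: the r=4.5 cylinder contributes a regular 24-gon of circumradius 4.5 (perimeter = 2·24·4.500·sin(180°/24) = 28.19 mm); the cube at (1.5, 6.5) (footprint 24.5×10.5) is included at this height (perimeter 70.00 mm); the cube at (11, 13.5) does not reach this height (z outside [0.5, 17.5]); Subtracting the remaining from the first: starting from the r=4.5 cylinder, the 24.5×10.5 cube at (1.5, 6.5) misses the remaining region (no effect) — boundary = 28.19 mm; (whole slice rotated 40° about Z — lengths, areas and connectivity unchanged). Overall, the cross-section is a single solid region. Total boundary length (outer) = 28.19 mm.

28.19 mm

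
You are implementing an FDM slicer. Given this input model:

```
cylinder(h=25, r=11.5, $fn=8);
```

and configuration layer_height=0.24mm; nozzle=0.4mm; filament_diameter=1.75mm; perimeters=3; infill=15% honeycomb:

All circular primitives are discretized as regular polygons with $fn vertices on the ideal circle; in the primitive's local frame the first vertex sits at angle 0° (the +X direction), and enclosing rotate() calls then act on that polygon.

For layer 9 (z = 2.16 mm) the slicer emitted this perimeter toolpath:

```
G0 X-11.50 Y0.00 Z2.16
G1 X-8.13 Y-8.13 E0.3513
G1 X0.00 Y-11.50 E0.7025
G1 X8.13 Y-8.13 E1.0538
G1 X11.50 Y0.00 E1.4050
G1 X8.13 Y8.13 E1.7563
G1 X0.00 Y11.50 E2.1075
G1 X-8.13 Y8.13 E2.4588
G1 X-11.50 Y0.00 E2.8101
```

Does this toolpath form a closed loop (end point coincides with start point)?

yes

Start point (G0): (-11.50, 0.00). End point (last G1): the path returns to the start — closed.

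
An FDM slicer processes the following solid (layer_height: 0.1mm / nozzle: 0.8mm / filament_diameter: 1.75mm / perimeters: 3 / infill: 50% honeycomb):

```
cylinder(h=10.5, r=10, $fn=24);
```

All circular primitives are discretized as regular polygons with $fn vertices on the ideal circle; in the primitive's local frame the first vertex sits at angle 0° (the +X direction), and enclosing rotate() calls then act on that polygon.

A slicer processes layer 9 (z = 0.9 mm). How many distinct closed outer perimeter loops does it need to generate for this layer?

1

At z = 0.9 mm: the r=10 cylinder gives a regular 24-gon of circumradius 10 (constant along its height). The result has 1 disconnected region.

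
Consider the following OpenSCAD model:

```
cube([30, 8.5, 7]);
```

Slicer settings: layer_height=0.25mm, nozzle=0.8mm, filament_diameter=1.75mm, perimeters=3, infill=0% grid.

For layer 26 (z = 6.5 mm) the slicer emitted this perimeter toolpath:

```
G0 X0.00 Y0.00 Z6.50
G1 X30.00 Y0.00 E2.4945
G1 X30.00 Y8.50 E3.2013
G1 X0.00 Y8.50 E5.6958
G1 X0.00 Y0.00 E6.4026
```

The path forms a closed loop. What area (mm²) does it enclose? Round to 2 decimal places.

Apply the shoelace formula to the sequence of (X, Y) vertices; enclosed area = 255.00 mm².

255.00 mm²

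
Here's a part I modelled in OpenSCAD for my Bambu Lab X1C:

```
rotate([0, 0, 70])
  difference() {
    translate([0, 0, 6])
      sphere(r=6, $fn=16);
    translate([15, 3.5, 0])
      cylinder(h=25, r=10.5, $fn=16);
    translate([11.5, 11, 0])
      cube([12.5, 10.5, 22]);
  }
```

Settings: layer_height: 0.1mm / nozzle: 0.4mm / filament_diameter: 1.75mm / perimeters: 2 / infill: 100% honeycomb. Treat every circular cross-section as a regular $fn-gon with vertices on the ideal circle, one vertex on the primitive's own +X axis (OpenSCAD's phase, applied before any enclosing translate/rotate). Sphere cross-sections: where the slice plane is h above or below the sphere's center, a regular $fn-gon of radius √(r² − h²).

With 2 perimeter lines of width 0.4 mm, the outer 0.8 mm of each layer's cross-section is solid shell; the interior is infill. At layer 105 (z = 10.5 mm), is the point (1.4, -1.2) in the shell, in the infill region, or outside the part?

At z = 10.5 mm: the r=6 sphere contributes a regular 16-gon of circumradius √(6²−4.5²) = 3.969; the cylinder at (15, 3.5): section is a regular 16-gon, circumradius r=10.5; the 12.5×10.5 cube at (11.5, 11) contributes its full rectangle; Taking the first minus the rest: starting from the r=6 sphere, the r=10.5 cylinder at (15, 3.5) misses the remaining region (no effect); the 12.5×10.5 cube at (11.5, 11) misses the remaining region (no effect) — 1 connected region; (rotated 70° about Z; rotation is an isometry so areas/perimeters/island counts are preserved). Overall, the cross-section is a single solid region. Undo the 70° rotation: the query point maps to (-0.649, -1.726) in the un-rotated model frame. The nearest boundary edge runs (-0.00, -3.97)→(-1.52, -3.67); distance from the point to it = 2.07 mm. The point is inside the cross-section and 2.07 mm from the nearest boundary — more than the 0.8 mm shell width (2 × 0.4), so it's in the infill interior.

infill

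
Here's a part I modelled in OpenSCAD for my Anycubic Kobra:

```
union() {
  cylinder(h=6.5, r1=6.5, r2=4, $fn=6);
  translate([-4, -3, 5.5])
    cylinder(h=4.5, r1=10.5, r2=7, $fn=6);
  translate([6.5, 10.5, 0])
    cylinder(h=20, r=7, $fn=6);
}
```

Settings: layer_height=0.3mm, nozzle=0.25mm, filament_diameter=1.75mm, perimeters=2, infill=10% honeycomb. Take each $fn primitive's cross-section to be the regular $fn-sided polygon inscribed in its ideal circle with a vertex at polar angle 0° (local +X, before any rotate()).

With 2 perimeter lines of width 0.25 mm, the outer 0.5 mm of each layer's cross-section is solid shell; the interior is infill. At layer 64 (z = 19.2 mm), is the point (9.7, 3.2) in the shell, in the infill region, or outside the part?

At z = 19.2 mm: the cone is not intersected at this z (z outside [0, 6.5]); the cone at (-4, -3) is absent (z outside [5.5, 10]); the r=7 cylinder at (6.5, 10.5) contributes a regular 6-gon of circumradius 7; Taking the union: only the r=7 cylinder at (6.5, 10.5) is present, so the union is just that shape — 1 connected region. Overall, the cross-section is a single solid region. The nearest boundary edge runs (3.00, 4.44)→(10.00, 4.44); distance from the point to it = 1.24 mm. The point is not inside any of the regions above, so it lies outside the cross-section (1.24 mm from the nearest boundary).

outside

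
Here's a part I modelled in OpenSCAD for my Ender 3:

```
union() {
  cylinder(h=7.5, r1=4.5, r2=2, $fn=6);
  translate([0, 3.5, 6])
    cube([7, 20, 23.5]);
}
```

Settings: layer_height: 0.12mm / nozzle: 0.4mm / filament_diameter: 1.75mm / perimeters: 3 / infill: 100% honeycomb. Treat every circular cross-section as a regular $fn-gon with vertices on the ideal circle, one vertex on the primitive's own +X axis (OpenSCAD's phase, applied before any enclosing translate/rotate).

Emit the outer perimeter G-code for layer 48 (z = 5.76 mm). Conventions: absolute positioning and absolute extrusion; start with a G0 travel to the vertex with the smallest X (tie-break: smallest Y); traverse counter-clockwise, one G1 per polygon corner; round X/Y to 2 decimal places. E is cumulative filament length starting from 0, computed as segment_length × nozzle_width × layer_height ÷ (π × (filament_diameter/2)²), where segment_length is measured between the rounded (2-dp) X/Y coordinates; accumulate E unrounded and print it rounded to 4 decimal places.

G0 X-2.58 Y0.00 Z5.76
G1 X-1.29 Y-2.23 E0.0514
G1 X1.29 Y-2.23 E0.1029
G1 X2.58 Y0.00 E0.1543
G1 X1.29 Y2.23 E0.2057
G1 X-1.29 Y2.23 E0.2572
G1 X-2.58 Y0.00 E0.3086

At z = 5.76 mm: the cone contributes a regular 6-gon of circumradius 2.580 (interpolated between r1=4.5 and r2=2 at t=0.768); the cube at (0, 3.5) is absent (z outside [6, 29.5]); Taking the union: only the cone is present, so the union is just that shape — 1 connected region. The outline is a single polygon with 6 vertices. Extrusion per mm of travel: 0.4 × 0.12 / (π × 0.875²) = 0.019956. Accumulating E over each segment gives final E = 0.3086.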